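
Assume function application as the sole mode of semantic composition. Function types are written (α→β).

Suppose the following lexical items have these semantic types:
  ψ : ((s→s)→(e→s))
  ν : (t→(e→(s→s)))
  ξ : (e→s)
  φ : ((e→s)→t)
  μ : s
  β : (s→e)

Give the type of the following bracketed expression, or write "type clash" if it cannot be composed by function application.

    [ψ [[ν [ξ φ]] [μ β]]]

[ξ φ]: functor φ : ((e→s)→t), argument ξ : (e→s); result t.
[ν [ξ φ]]: functor ν : (t→(e→(s→s))), argument [ξ φ] : t; result (e→(s→s)).
[μ β]: functor β : (s→e), argument μ : s; result e.
[[ν [ξ φ]] [μ β]]: functor [ν [ξ φ]] : (e→(s→s)), argument [μ β] : e; result (s→s).
[ψ [[ν [ξ φ]] [μ β]]]: functor ψ : ((s→s)→(e→s)), argument [[ν [ξ φ]] [μ β]] : (s→s); result (e→s).

(e→s)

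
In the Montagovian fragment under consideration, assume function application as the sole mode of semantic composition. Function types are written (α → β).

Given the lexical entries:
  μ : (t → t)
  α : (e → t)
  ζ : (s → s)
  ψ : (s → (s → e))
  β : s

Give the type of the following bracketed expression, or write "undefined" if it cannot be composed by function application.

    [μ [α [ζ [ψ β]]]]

At [ψ β], ψ : (s → (s → e)) takes β : s, giving (s → e).
[ζ [ψ β]]: (s → s) and (s → e) cannot combine by function application — type clash.

undefined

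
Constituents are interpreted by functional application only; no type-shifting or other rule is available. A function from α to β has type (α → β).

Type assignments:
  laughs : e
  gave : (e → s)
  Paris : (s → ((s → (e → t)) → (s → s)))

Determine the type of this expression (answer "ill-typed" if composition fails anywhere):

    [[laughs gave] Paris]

((s → (e → t)) → (s → s))

[laughs gave]: (e → s) applied to e yields s.
[[laughs gave] Paris]: (s → ((s → (e → t)) → (s → s))) applied to s yields ((s → (e → t)) → (s → s)).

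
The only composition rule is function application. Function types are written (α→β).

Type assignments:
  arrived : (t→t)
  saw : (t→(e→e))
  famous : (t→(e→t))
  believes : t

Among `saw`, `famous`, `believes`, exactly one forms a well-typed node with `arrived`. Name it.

believes

saw : (t→(e→e)) — does not combine with arrived.
famous : (t→(e→t)) — does not combine with arrived.
believes — combines: arrived : (t→t) takes believes : t as argument, giving t.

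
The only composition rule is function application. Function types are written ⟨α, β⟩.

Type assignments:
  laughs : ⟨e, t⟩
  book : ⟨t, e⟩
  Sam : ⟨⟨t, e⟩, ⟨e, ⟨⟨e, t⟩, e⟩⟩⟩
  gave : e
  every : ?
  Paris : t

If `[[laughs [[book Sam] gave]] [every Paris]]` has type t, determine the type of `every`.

⟨t, ⟨e, t⟩⟩

At [[laughs [[book Sam] gave]] [every Paris]] (required: t): [laughs [[book Sam] gave]] is e, which is not a function with range t; hence [every Paris] is the functor — type ⟨e, t⟩.
At [every Paris] (required: ⟨e, t⟩): Paris is t, which is not a function with range ⟨e, t⟩; hence every is the functor — type ⟨t, ⟨e, t⟩⟩.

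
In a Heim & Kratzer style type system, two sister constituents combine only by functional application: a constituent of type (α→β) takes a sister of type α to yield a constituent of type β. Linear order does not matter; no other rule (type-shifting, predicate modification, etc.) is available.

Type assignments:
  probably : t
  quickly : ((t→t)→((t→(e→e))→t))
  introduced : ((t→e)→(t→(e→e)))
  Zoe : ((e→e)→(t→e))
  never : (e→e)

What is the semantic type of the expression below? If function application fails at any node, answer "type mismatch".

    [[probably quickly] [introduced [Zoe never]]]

At [probably quickly]: neither t nor ((t→t)→((t→(e→e))→t)) can take the other as argument; the node is ill-typed.

type mismatch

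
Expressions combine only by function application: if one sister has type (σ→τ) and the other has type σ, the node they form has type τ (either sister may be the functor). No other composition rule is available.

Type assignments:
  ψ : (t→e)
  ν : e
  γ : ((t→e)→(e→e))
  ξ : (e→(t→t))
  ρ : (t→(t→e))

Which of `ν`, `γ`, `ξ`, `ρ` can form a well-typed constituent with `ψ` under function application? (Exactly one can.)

γ

ν : e — no; ψ wants t, and ν wants nothing (atomic).
γ — combines: γ : ((t→e)→(e→e)) takes ψ : (t→e) as argument, giving (e→e).
ξ : (e→(t→t)) — no; ψ wants t, and ξ wants e.
ρ : (t→(t→e)) — no; ψ wants t, and ρ wants t.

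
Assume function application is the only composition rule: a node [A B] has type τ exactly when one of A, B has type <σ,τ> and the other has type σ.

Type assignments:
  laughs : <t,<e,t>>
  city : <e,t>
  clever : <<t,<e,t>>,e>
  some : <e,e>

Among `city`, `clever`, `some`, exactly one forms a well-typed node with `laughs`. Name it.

clever

city : <e,t> — no; laughs wants t, and city wants e.
clever — combines: clever : <<t,<e,t>>,e> takes laughs : <t,<e,t>> as argument, giving e.
some : <e,e> — no; laughs wants t, and some wants e.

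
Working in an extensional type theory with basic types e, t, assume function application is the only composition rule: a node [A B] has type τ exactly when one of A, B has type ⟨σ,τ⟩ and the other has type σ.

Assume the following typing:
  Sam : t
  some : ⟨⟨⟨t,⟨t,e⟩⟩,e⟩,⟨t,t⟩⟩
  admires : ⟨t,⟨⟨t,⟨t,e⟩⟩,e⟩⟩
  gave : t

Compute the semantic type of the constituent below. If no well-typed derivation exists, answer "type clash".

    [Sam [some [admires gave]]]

[admires gave]: ⟨t,⟨⟨t,⟨t,e⟩⟩,e⟩⟩ applied to t yields ⟨⟨t,⟨t,e⟩⟩,e⟩.
[some [admires gave]]: ⟨⟨⟨t,⟨t,e⟩⟩,e⟩,⟨t,t⟩⟩ applied to ⟨⟨t,⟨t,e⟩⟩,e⟩ yields ⟨t,t⟩.
[Sam [some [admires gave]]]: ⟨t,t⟩ applied to t yields t.

t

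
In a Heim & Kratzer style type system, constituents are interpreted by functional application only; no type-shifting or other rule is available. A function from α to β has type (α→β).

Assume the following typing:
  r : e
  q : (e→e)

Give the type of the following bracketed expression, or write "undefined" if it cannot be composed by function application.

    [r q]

e

[r q]: (e→e) applied to e yields e.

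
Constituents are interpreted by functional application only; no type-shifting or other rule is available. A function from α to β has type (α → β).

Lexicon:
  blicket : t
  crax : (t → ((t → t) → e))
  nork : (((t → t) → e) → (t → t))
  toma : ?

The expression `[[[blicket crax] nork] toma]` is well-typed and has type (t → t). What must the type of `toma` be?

For [[[blicket crax] nork] toma] to have type (t → t) with [[blicket crax] nork] of type (t → t), toma must be the function: toma : ((t → t) → (t → t)).

((t → t) → (t → t))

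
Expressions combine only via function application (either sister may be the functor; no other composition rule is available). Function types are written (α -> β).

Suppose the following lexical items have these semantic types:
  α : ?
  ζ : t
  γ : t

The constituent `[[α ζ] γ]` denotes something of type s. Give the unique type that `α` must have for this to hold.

At [[α ζ] γ] (required: s): γ is t, which is not a function with range s; hence [α ζ] is the functor — type (t -> s).
At [α ζ] (required: (t -> s)): ζ is t, which is not a function with range (t -> s); hence α is the functor — type (t -> (t -> s)).

(t -> (t -> s))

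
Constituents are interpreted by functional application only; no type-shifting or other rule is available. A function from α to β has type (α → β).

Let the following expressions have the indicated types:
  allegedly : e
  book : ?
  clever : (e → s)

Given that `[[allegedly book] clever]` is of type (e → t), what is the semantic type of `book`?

(e → ((e → s) → (e → t)))

For [[allegedly book] clever] to have type (e → t) with clever of type (e → s), [allegedly book] must be the function: [allegedly book] : ((e → s) → (e → t)).
For [allegedly book] to have type ((e → s) → (e → t)) with allegedly of type e, book must be the function: book : (e → ((e → s) → (e → t))).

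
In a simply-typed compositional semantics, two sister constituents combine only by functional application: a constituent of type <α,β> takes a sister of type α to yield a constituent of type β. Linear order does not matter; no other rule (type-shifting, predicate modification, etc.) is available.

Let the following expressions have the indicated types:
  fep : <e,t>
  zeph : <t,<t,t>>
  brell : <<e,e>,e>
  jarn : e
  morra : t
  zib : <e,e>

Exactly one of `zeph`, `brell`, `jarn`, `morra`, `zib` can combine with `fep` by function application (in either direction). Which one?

zeph : <t,<t,t>> — does not combine with fep.
brell : <<e,e>,e> — does not combine with fep.
jarn — combines: fep : <e,t> takes jarn : e as argument, giving t.
morra : t — does not combine with fep.
zib : <e,e> — does not combine with fep.

jarn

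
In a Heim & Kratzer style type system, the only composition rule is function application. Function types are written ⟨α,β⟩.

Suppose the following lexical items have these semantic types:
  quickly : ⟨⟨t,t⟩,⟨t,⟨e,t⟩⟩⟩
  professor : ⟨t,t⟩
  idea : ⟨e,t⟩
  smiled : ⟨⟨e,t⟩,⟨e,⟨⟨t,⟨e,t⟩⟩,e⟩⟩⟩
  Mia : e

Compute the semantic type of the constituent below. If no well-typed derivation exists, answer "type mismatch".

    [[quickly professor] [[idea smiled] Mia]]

At [quickly professor], quickly : ⟨⟨t,t⟩,⟨t,⟨e,t⟩⟩⟩ takes professor : ⟨t,t⟩, giving ⟨t,⟨e,t⟩⟩.
At [idea smiled], smiled : ⟨⟨e,t⟩,⟨e,⟨⟨t,⟨e,t⟩⟩,e⟩⟩⟩ takes idea : ⟨e,t⟩, giving ⟨e,⟨⟨t,⟨e,t⟩⟩,e⟩⟩.
At [[idea smiled] Mia], [idea smiled] : ⟨e,⟨⟨t,⟨e,t⟩⟩,e⟩⟩ takes Mia : e, giving ⟨⟨t,⟨e,t⟩⟩,e⟩.
At [[quickly professor] [[idea smiled] Mia]], [[idea smiled] Mia] : ⟨⟨t,⟨e,t⟩⟩,e⟩ takes [quickly professor] : ⟨t,⟨e,t⟩⟩, giving e.

e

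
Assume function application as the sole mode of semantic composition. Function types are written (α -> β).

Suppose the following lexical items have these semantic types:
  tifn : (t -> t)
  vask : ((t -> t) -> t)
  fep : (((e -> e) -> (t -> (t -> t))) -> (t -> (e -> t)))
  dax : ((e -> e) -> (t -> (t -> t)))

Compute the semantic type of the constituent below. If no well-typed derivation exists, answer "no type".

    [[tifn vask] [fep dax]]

[tifn vask] — vask of type ((t -> t) -> t) combines with tifn of type (t -> t): type t.
[fep dax] — fep of type (((e -> e) -> (t -> (t -> t))) -> (t -> (e -> t))) combines with dax of type ((e -> e) -> (t -> (t -> t))): type (t -> (e -> t)).
[[tifn vask] [fep dax]] — [fep dax] of type (t -> (e -> t)) combines with [tifn vask] of type t: type (e -> t).

(e -> t)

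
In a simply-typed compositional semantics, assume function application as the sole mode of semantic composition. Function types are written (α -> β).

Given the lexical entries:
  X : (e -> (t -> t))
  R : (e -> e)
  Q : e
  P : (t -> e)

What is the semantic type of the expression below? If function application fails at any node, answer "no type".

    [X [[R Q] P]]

no type

[R Q]: (e -> e) applied to e yields e.
At [[R Q] P]: neither e nor (t -> e) can take the other as argument; the node is ill-typed.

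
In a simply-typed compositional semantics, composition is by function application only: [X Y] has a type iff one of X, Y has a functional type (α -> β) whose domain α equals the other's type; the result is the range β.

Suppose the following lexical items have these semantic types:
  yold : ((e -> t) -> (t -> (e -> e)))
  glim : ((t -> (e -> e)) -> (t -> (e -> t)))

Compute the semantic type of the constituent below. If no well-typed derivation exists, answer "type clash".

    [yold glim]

type clash

[yold glim]: ((e -> t) -> (t -> (e -> e))) and ((t -> (e -> e)) -> (t -> (e -> t))) cannot combine by function application — type clash.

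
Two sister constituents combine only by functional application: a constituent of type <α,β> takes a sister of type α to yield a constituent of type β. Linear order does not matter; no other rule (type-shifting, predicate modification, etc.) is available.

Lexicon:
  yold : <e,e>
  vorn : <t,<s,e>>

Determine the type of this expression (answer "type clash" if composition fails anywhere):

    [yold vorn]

[yold vorn]: <e,e> with <t,<s,e>> — neither is a function whose domain matches the other; composition fails here.

type clash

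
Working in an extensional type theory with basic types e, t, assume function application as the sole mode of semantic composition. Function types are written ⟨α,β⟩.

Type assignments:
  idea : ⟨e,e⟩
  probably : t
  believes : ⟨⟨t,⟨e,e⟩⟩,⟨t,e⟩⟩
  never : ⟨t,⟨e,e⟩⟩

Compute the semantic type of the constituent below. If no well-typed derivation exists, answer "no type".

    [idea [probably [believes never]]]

At [believes never], believes : ⟨⟨t,⟨e,e⟩⟩,⟨t,e⟩⟩ takes never : ⟨t,⟨e,e⟩⟩, giving ⟨t,e⟩.
At [probably [believes never]], [believes never] : ⟨t,e⟩ takes probably : t, giving e.
At [idea [probably [believes never]]], idea : ⟨e,e⟩ takes [probably [believes never]] : e, giving e.

e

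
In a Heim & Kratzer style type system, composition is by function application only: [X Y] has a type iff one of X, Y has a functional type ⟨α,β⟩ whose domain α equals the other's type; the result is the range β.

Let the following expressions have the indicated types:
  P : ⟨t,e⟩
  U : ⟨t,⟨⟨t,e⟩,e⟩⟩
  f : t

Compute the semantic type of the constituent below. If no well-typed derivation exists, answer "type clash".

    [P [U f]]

e

[U f]: functor U : ⟨t,⟨⟨t,e⟩,e⟩⟩, argument f : t; result ⟨⟨t,e⟩,e⟩.
[P [U f]]: functor [U f] : ⟨⟨t,e⟩,e⟩, argument P : ⟨t,e⟩; result e.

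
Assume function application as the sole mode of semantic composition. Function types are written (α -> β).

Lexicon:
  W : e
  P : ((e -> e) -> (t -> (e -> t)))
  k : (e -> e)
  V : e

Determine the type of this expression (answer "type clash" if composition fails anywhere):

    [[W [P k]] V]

[P k]: functor P : ((e -> e) -> (t -> (e -> t))), argument k : (e -> e); result (t -> (e -> t)).
[W [P k]]: e with (t -> (e -> t)) — neither is a function whose domain matches the other; composition fails here.

type clash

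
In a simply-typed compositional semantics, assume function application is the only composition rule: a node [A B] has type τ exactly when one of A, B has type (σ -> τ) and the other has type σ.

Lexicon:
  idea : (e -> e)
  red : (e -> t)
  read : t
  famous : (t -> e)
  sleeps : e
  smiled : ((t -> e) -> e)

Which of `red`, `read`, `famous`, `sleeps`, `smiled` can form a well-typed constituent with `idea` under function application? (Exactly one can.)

red : (e -> t) — no; idea wants e, and red wants e.
read : t — no; idea wants e, and read wants nothing (atomic).
famous : (t -> e) — no; idea wants e, and famous wants t.
sleeps — combines: idea : (e -> e) takes sleeps : e as argument, giving e.
smiled : ((t -> e) -> e) — no; idea wants e, and smiled wants (t -> e).

sleeps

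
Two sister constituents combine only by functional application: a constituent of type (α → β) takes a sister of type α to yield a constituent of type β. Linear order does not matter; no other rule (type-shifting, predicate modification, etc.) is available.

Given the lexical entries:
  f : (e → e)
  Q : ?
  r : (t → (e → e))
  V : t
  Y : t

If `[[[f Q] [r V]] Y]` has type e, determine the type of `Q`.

For [[[f Q] [r V]] Y] to have type e with Y of type t, [[f Q] [r V]] must be the function: [[f Q] [r V]] : (t → e).
For [[f Q] [r V]] to have type (t → e) with [r V] of type (e → e), [f Q] must be the function: [f Q] : ((e → e) → (t → e)).
For [f Q] to have type ((e → e) → (t → e)) with f of type (e → e), Q must be the function: Q : ((e → e) → ((e → e) → (t → e))).

((e → e) → ((e → e) → (t → e)))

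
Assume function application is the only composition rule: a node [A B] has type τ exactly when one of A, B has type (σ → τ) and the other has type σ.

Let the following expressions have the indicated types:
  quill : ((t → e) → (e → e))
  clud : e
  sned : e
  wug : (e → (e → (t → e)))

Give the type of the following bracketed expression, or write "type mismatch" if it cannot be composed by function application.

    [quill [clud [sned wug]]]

(e → e)

At [sned wug], wug : (e → (e → (t → e))) takes sned : e, giving (e → (t → e)).
At [clud [sned wug]], [sned wug] : (e → (t → e)) takes clud : e, giving (t → e).
At [quill [clud [sned wug]]], quill : ((t → e) → (e → e)) takes [clud [sned wug]] : (t → e), giving (e → e).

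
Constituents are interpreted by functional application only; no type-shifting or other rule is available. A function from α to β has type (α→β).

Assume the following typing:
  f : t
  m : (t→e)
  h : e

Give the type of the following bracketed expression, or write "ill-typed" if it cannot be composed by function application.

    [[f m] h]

ill-typed

[f m]: (t→e) applied to t yields e.
[[f m] h]: e and e cannot combine by function application — type clash.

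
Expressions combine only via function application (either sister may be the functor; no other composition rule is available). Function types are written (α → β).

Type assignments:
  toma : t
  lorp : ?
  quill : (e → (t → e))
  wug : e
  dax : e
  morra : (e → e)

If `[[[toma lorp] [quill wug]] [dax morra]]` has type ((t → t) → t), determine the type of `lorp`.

[[[toma lorp] [quill wug]] [dax morra]] is required to be ((t → t) → t). [dax morra] : e cannot yield ((t → t) → t) as functor, so [[toma lorp] [quill wug]] : (e → ((t → t) → t)).
[[toma lorp] [quill wug]] is required to be (e → ((t → t) → t)). [quill wug] : (t → e) cannot yield (e → ((t → t) → t)) as functor, so [toma lorp] : ((t → e) → (e → ((t → t) → t))).
[toma lorp] is required to be ((t → e) → (e → ((t → t) → t))). toma : t cannot yield ((t → e) → (e → ((t → t) → t))) as functor, so lorp : (t → ((t → e) → (e → ((t → t) → t)))).

(t → ((t → e) → (e → ((t → t) → t))))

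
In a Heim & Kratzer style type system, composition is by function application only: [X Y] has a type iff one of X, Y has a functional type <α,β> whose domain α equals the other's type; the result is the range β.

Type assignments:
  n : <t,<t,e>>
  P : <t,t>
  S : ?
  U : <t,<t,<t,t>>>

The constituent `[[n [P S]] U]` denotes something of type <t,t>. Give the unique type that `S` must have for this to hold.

[[n [P S]] U] must have type <t,t>. The sister U has type <t,<t,<t,t>>>; that is not a function onto <t,t>, so [n [P S]] must be the functor, of type <<t,<t,<t,t>>>,<t,t>>.
[n [P S]] must have type <<t,<t,<t,t>>>,<t,t>>. The sister n has type <t,<t,e>>; that is not a function onto <<t,<t,<t,t>>>,<t,t>>, so [P S] must be the functor, of type <<t,<t,e>>,<<t,<t,<t,t>>>,<t,t>>>.
[P S] must have type <<t,<t,e>>,<<t,<t,<t,t>>>,<t,t>>>. The sister P has type <t,t>; that is not a function onto <<t,<t,e>>,<<t,<t,<t,t>>>,<t,t>>>, so S must be the functor, of type <<t,t>,<<t,<t,e>>,<<t,<t,<t,t>>>,<t,t>>>>.

<<t,t>,<<t,<t,e>>,<<t,<t,<t,t>>>,<t,t>>>>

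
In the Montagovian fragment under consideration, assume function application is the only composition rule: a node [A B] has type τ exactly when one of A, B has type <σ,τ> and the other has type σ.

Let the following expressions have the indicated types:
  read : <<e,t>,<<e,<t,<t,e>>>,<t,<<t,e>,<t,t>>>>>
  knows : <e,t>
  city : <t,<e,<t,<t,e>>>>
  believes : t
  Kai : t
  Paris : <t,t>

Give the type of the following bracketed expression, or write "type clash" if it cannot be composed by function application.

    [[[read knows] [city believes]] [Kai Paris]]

[read knows]: functor read : <<e,t>,<<e,<t,<t,e>>>,<t,<<t,e>,<t,t>>>>>, argument knows : <e,t>; result <<e,<t,<t,e>>>,<t,<<t,e>,<t,t>>>>.
[city believes]: functor city : <t,<e,<t,<t,e>>>>, argument believes : t; result <e,<t,<t,e>>>.
[[read knows] [city believes]]: functor [read knows] : <<e,<t,<t,e>>>,<t,<<t,e>,<t,t>>>>, argument [city believes] : <e,<t,<t,e>>>; result <t,<<t,e>,<t,t>>>.
[Kai Paris]: functor Paris : <t,t>, argument Kai : t; result t.
[[[read knows] [city believes]] [Kai Paris]]: functor [[read knows] [city believes]] : <t,<<t,e>,<t,t>>>, argument [Kai Paris] : t; result <<t,e>,<t,t>>.

<<t,e>,<t,t>>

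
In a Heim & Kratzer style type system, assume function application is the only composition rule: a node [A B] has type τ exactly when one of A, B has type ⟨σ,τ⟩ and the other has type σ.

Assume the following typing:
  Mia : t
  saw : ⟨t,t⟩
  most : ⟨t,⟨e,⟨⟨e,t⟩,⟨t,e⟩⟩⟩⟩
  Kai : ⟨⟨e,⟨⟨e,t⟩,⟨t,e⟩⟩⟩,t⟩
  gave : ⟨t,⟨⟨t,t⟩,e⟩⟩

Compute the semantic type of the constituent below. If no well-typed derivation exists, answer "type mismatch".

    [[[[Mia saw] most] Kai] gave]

[Mia saw]: ⟨t,t⟩ applied to t yields t.
[[Mia saw] most]: ⟨t,⟨e,⟨⟨e,t⟩,⟨t,e⟩⟩⟩⟩ applied to t yields ⟨e,⟨⟨e,t⟩,⟨t,e⟩⟩⟩.
[[[Mia saw] most] Kai]: ⟨⟨e,⟨⟨e,t⟩,⟨t,e⟩⟩⟩,t⟩ applied to ⟨e,⟨⟨e,t⟩,⟨t,e⟩⟩⟩ yields t.
[[[[Mia saw] most] Kai] gave]: ⟨t,⟨⟨t,t⟩,e⟩⟩ applied to t yields ⟨⟨t,t⟩,e⟩.

⟨⟨t,t⟩,e⟩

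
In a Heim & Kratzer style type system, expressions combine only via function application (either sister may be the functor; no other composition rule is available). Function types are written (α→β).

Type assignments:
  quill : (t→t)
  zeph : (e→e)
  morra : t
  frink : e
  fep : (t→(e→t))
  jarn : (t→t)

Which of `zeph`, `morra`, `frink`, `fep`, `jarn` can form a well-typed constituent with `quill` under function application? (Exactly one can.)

morra

zeph : (e→e) — quill needs t; zeph needs e; neither fits.
morra — combines: quill : (t→t) takes morra : t as argument, giving t.
frink : e — quill needs t; frink needs nothing (atomic); neither fits.
fep : (t→(e→t)) — quill needs t; fep needs t; neither fits.
jarn : (t→t) — quill needs t; jarn needs t; neither fits.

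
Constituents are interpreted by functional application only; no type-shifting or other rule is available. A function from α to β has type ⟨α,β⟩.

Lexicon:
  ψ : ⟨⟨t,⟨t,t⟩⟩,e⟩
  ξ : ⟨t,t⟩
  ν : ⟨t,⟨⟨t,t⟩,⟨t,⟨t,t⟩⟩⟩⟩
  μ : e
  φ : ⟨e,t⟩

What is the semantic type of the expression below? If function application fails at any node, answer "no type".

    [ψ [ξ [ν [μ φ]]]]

e

[μ φ] — φ of type ⟨e,t⟩ combines with μ of type e: type t.
[ν [μ φ]] — ν of type ⟨t,⟨⟨t,t⟩,⟨t,⟨t,t⟩⟩⟩⟩ combines with [μ φ] of type t: type ⟨⟨t,t⟩,⟨t,⟨t,t⟩⟩⟩.
[ξ [ν [μ φ]]] — [ν [μ φ]] of type ⟨⟨t,t⟩,⟨t,⟨t,t⟩⟩⟩ combines with ξ of type ⟨t,t⟩: type ⟨t,⟨t,t⟩⟩.
[ψ [ξ [ν [μ φ]]]] — ψ of type ⟨⟨t,⟨t,t⟩⟩,e⟩ combines with [ξ [ν [μ φ]]] of type ⟨t,⟨t,t⟩⟩: type e.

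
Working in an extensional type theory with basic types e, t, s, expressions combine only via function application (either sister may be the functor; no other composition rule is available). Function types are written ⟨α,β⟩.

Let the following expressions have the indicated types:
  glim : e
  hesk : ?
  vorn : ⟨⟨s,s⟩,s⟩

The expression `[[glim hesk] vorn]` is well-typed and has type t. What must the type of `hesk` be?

At [[glim hesk] vorn] (required: t): vorn is ⟨⟨s,s⟩,s⟩, which is not a function with range t; hence [glim hesk] is the functor — type ⟨⟨⟨s,s⟩,s⟩,t⟩.
At [glim hesk] (required: ⟨⟨⟨s,s⟩,s⟩,t⟩): glim is e, which is not a function with range ⟨⟨⟨s,s⟩,s⟩,t⟩; hence hesk is the functor — type ⟨e,⟨⟨⟨s,s⟩,s⟩,t⟩⟩.

⟨e,⟨⟨⟨s,s⟩,s⟩,t⟩⟩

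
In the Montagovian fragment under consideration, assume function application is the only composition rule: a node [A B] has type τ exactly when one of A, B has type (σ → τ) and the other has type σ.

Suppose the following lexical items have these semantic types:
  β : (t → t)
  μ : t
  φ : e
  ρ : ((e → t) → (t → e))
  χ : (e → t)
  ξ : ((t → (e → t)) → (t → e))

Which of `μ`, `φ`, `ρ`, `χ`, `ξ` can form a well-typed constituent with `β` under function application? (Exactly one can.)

μ — combines: β : (t → t) takes μ : t as argument, giving t.
φ : e — does not combine with β.
ρ : ((e → t) → (t → e)) — does not combine with β.
χ : (e → t) — does not combine with β.
ξ : ((t → (e → t)) → (t → e)) — does not combine with β.

μ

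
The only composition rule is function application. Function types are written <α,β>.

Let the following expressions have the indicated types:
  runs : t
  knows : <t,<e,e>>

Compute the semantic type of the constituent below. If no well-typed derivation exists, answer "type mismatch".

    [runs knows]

[runs knows]: functor knows : <t,<e,e>>, argument runs : t; result <e,e>.

<e,e>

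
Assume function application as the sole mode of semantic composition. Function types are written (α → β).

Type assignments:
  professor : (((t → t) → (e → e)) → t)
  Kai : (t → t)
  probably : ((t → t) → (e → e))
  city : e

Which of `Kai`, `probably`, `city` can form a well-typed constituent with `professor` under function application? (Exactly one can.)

Kai : (t → t) — neither side's domain matches the other.
probably — combines: professor : (((t → t) → (e → e)) → t) takes probably : ((t → t) → (e → e)) as argument, giving t.
city : e — neither side's domain matches the other.

probably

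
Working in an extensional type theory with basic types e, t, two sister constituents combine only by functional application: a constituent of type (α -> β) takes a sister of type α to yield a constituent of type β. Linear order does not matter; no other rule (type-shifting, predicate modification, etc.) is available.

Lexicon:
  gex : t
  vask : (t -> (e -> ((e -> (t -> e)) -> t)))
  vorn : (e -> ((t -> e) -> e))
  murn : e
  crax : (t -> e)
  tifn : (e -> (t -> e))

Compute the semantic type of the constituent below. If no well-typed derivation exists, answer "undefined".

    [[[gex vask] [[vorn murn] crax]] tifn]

[gex vask]: functor vask : (t -> (e -> ((e -> (t -> e)) -> t))), argument gex : t; result (e -> ((e -> (t -> e)) -> t)).
[vorn murn]: functor vorn : (e -> ((t -> e) -> e)), argument murn : e; result ((t -> e) -> e).
[[vorn murn] crax]: functor [vorn murn] : ((t -> e) -> e), argument crax : (t -> e); result e.
[[gex vask] [[vorn murn] crax]]: functor [gex vask] : (e -> ((e -> (t -> e)) -> t)), argument [[vorn murn] crax] : e; result ((e -> (t -> e)) -> t).
[[[gex vask] [[vorn murn] crax]] tifn]: functor [[gex vask] [[vorn murn] crax]] : ((e -> (t -> e)) -> t), argument tifn : (e -> (t -> e)); result t.

t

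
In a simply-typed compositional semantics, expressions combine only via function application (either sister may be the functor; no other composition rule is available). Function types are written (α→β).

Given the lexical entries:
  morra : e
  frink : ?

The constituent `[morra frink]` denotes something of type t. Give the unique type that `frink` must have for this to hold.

[morra frink] must have type t. The sister morra has type e; that is not a function onto t, so frink must be the functor, of type (e→t).

(e→t)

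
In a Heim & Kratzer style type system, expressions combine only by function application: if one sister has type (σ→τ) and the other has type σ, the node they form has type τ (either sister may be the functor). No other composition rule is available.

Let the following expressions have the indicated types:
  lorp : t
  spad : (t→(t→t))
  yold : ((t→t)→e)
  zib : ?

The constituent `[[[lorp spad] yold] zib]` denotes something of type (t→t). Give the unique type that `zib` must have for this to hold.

At [[[lorp spad] yold] zib] (required: (t→t)): [[lorp spad] yold] is e, which is not a function with range (t→t); hence zib is the functor — type (e→(t→t)).

(e→(t→t))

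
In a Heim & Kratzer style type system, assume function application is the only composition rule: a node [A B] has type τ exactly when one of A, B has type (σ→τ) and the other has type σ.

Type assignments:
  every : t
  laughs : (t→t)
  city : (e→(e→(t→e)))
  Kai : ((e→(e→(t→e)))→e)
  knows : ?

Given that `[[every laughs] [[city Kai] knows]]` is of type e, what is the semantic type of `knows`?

(e→(t→e))

[[every laughs] [[city Kai] knows]] must have type e. The sister [every laughs] has type t; that is not a function onto e, so [[city Kai] knows] must be the functor, of type (t→e).
[[city Kai] knows] must have type (t→e). The sister [city Kai] has type e; that is not a function onto (t→e), so knows must be the functor, of type (e→(t→e)).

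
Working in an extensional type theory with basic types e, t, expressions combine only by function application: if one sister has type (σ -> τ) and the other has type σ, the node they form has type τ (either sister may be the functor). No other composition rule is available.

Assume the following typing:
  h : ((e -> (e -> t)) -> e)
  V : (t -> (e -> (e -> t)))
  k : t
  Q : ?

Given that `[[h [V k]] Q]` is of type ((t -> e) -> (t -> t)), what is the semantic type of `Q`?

(e -> ((t -> e) -> (t -> t)))

[[h [V k]] Q] must have type ((t -> e) -> (t -> t)). The sister [h [V k]] has type e; that is not a function onto ((t -> e) -> (t -> t)), so Q must be the functor, of type (e -> ((t -> e) -> (t -> t))).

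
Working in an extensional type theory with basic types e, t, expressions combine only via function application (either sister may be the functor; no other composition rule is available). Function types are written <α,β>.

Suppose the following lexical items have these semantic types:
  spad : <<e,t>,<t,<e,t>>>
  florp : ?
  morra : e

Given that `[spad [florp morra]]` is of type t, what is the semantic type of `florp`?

<e,<<<e,t>,<t,<e,t>>>,t>>

For [spad [florp morra]] to have type t with spad of type <<e,t>,<t,<e,t>>>, [florp morra] must be the function: [florp morra] : <<<e,t>,<t,<e,t>>>,t>.
For [florp morra] to have type <<<e,t>,<t,<e,t>>>,t> with morra of type e, florp must be the function: florp : <e,<<<e,t>,<t,<e,t>>>,t>>.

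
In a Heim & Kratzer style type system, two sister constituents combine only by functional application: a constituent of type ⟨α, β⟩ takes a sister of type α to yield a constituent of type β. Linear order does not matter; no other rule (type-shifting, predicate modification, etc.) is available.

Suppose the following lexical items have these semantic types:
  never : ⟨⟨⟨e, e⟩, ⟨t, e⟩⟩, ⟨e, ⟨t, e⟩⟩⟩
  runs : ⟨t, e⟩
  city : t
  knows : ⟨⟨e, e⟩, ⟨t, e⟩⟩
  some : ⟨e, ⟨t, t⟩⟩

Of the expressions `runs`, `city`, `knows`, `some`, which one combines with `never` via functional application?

runs : ⟨t, e⟩ — does not combine with never.
city : t — does not combine with never.
knows — combines: never : ⟨⟨⟨e, e⟩, ⟨t, e⟩⟩, ⟨e, ⟨t, e⟩⟩⟩ takes knows : ⟨⟨e, e⟩, ⟨t, e⟩⟩ as argument, giving ⟨e, ⟨t, e⟩⟩.
some : ⟨e, ⟨t, t⟩⟩ — does not combine with never.

knows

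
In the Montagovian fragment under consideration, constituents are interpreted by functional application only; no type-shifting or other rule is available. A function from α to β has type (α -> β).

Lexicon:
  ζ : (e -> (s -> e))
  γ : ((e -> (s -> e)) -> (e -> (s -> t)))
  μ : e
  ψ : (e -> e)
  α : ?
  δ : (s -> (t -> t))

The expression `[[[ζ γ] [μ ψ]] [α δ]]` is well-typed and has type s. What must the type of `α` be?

((s -> (t -> t)) -> ((s -> t) -> s))

[[[ζ γ] [μ ψ]] [α δ]] must have type s. The sister [[ζ γ] [μ ψ]] has type (s -> t); that is not a function onto s, so [α δ] must be the functor, of type ((s -> t) -> s).
[α δ] must have type ((s -> t) -> s). The sister δ has type (s -> (t -> t)); that is not a function onto ((s -> t) -> s), so α must be the functor, of type ((s -> (t -> t)) -> ((s -> t) -> s)).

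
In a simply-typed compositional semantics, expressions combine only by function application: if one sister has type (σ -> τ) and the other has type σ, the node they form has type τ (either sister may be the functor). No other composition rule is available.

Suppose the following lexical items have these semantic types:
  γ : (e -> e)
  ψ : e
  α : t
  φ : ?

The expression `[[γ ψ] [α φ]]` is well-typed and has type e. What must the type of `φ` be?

At [[γ ψ] [α φ]] (required: e): [γ ψ] is e, which is not a function with range e; hence [α φ] is the functor — type (e -> e).
At [α φ] (required: (e -> e)): α is t, which is not a function with range (e -> e); hence φ is the functor — type (t -> (e -> e)).

(t -> (e -> e))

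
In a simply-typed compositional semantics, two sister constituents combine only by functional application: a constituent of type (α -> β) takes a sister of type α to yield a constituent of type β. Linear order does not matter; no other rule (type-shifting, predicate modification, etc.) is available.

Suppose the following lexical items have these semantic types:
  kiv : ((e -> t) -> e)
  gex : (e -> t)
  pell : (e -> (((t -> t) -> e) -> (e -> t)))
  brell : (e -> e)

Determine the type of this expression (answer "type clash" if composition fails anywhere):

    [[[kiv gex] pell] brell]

[kiv gex]: ((e -> t) -> e) applied to (e -> t) yields e.
[[kiv gex] pell]: (e -> (((t -> t) -> e) -> (e -> t))) applied to e yields (((t -> t) -> e) -> (e -> t)).
[[[kiv gex] pell] brell]: (((t -> t) -> e) -> (e -> t)) with (e -> e) — neither is a function whose domain matches the other; composition fails here.

type clash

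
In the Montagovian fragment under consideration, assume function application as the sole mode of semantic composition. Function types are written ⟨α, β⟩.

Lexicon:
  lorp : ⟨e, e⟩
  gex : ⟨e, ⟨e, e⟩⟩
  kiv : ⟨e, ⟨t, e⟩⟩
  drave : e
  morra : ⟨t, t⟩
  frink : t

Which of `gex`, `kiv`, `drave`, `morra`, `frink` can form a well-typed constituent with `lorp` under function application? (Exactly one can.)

gex : ⟨e, ⟨e, e⟩⟩ — no; lorp wants e, and gex wants e.
kiv : ⟨e, ⟨t, e⟩⟩ — no; lorp wants e, and kiv wants e.
drave — combines: lorp : ⟨e, e⟩ takes drave : e as argument, giving e.
morra : ⟨t, t⟩ — no; lorp wants e, and morra wants t.
frink : t — no; lorp wants e, and frink wants nothing (atomic).

drave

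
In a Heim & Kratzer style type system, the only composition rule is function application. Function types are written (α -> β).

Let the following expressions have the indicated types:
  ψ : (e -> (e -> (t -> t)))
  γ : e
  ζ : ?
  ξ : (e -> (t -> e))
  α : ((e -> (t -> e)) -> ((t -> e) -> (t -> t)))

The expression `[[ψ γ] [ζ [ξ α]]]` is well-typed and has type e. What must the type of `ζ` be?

(((t -> e) -> (t -> t)) -> ((e -> (t -> t)) -> e))

At [[ψ γ] [ζ [ξ α]]] (required: e): [ψ γ] is (e -> (t -> t)), which is not a function with range e; hence [ζ [ξ α]] is the functor — type ((e -> (t -> t)) -> e).
At [ζ [ξ α]] (required: ((e -> (t -> t)) -> e)): [ξ α] is ((t -> e) -> (t -> t)), which is not a function with range ((e -> (t -> t)) -> e); hence ζ is the functor — type (((t -> e) -> (t -> t)) -> ((e -> (t -> t)) -> e)).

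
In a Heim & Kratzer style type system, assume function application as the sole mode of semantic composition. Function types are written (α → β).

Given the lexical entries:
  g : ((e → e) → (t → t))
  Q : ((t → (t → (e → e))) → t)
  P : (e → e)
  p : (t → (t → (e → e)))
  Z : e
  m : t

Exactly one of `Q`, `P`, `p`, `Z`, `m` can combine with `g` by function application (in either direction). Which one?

Q : ((t → (t → (e → e))) → t) — does not combine with g.
P — combines: g : ((e → e) → (t → t)) takes P : (e → e) as argument, giving (t → t).
p : (t → (t → (e → e))) — does not combine with g.
Z : e — does not combine with g.
m : t — does not combine with g.

P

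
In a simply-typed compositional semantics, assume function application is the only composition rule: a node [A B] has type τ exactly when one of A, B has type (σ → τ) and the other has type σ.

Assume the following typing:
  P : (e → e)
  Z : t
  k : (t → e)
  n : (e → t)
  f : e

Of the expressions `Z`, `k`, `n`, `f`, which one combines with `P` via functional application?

Z : t — does not combine with P.
k : (t → e) — does not combine with P.
n : (e → t) — does not combine with P.
f — combines: P : (e → e) takes f : e as argument, giving e.

f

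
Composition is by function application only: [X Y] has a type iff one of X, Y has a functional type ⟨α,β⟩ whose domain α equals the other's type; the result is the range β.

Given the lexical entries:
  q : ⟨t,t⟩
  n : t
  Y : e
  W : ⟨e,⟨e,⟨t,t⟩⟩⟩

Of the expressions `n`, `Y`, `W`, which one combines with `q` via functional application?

n

n — combines: q : ⟨t,t⟩ takes n : t as argument, giving t.
Y : e — does not combine with q.
W : ⟨e,⟨e,⟨t,t⟩⟩⟩ — does not combine with q.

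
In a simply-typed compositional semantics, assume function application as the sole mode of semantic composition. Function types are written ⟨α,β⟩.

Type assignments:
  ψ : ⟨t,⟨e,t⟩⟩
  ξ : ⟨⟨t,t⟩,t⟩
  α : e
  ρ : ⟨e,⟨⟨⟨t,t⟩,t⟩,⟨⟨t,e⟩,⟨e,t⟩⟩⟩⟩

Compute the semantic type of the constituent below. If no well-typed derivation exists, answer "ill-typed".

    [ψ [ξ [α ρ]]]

[α ρ] — ρ of type ⟨e,⟨⟨⟨t,t⟩,t⟩,⟨⟨t,e⟩,⟨e,t⟩⟩⟩⟩ combines with α of type e: type ⟨⟨⟨t,t⟩,t⟩,⟨⟨t,e⟩,⟨e,t⟩⟩⟩.
[ξ [α ρ]] — [α ρ] of type ⟨⟨⟨t,t⟩,t⟩,⟨⟨t,e⟩,⟨e,t⟩⟩⟩ combines with ξ of type ⟨⟨t,t⟩,t⟩: type ⟨⟨t,e⟩,⟨e,t⟩⟩.
[ψ [ξ [α ρ]]]: ⟨t,⟨e,t⟩⟩ with ⟨⟨t,e⟩,⟨e,t⟩⟩ — neither is a function whose domain matches the other; composition fails here.

ill-typed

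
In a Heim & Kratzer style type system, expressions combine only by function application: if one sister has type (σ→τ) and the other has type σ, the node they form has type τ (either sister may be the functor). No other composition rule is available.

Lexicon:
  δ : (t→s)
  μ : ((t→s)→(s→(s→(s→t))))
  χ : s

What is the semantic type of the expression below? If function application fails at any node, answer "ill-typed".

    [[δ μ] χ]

(s→(s→t))

At [δ μ], μ : ((t→s)→(s→(s→(s→t)))) takes δ : (t→s), giving (s→(s→(s→t))).
At [[δ μ] χ], [δ μ] : (s→(s→(s→t))) takes χ : s, giving (s→(s→t)).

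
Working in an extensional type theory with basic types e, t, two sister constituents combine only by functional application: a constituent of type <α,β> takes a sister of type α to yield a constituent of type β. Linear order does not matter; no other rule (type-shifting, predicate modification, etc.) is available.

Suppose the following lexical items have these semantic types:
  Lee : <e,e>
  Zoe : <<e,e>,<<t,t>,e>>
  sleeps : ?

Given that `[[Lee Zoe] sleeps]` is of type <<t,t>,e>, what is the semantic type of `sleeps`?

For [[Lee Zoe] sleeps] to have type <<t,t>,e> with [Lee Zoe] of type <<t,t>,e>, sleeps must be the function: sleeps : <<<t,t>,e>,<<t,t>,e>>.

<<<t,t>,e>,<<t,t>,e>>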